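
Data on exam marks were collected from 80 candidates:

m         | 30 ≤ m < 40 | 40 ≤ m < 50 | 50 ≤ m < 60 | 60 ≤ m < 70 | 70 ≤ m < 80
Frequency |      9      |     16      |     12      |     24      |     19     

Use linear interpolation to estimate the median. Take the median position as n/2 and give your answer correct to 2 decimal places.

61.25

Cumulative frequencies: 9, 25, 37, 61, 80
n = 80; position = n/2 = 40.
This falls in the class 60 ≤ m < 70: L = 60, F = 37, f = 24, h = 10.
Median ≈ 60 + ((40 − 37) / 24) × 10 = 61.2500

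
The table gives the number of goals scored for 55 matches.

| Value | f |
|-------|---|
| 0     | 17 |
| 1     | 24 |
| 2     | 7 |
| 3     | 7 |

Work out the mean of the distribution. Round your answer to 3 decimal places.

1.073

Values: 0, 1, 2, 3
Σfx = 17×0 + 24×1 + 7×2 + 7×3 = 59
n = Σf = 55
Mean = 59 / 55 = 1.0727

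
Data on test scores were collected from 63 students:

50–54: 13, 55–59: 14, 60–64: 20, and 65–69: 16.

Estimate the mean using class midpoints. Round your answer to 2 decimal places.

60.10

Midpoints: 52, 57, 62, 67
Σfm = 13×52 + 14×57 + 20×62 + 16×67 = 3786
n = Σf = 63
Mean = 3786 / 63 = 60.0952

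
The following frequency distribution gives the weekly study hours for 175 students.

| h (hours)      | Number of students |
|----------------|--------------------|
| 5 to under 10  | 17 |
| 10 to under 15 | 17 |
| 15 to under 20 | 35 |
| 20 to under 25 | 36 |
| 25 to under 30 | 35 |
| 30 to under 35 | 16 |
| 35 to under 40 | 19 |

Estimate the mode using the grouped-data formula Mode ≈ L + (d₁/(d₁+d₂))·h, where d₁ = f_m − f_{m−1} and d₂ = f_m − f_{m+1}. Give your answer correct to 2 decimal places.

22.50

Modal class: 20 to under 25 (highest frequency 36).
d₁ = 36 − 35 = 1, d₂ = 36 − 35 = 1
Mode ≈ 20 + (1/(1+1)) × 5 = 20 + 2.5000 = 22.5000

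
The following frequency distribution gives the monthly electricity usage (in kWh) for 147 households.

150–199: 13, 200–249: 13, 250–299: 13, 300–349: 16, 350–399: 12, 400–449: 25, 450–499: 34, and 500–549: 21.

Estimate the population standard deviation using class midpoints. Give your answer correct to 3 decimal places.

Midpoints: 174.5, 224.5, 274.5, 324.5, 374.5, 424.5, 474.5, 524.5
n = 147, Σfm = 56201.5, mean = 382.3231
Σfm² = 23335636.75
Σf(m − x̄)² = Σfm² − (Σfm)²/n = 23335636.75 − 56201.5²/147 = 1848503.4014
Population variance = 1848503.4014 / 147 = 12574.8531
Standard deviation = √12574.8531 = 112.1377

112.138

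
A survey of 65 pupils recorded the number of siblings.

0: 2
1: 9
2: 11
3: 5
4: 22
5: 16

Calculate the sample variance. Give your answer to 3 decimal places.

2.273

Values: 0, 1, 2, 3, 4, 5
n = 65, Σfx = 214, mean = 3.2923
Σfx² = 850
Σf(x − x̄)² = Σfx² − (Σfx)²/n = 850 − 214²/65 = 145.4462
Sample variance = 145.4462 / 64 = 2.2726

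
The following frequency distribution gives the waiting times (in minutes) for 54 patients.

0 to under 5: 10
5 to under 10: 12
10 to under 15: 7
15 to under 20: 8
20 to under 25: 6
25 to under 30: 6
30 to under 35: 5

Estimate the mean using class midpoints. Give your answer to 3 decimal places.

14.907

Midpoints: 2.5, 7.5, 12.5, 17.5, 22.5, 27.5, 32.5
Σfm = 10×2.5 + 12×7.5 + 7×12.5 + 8×17.5 + 6×22.5 + 6×27.5 + 5×32.5 = 805
n = Σf = 54
Mean = 805 / 54 = 14.9074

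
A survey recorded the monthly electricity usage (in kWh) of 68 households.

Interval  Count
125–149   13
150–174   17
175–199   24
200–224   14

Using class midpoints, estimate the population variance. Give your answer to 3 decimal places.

649.194

Midpoints: 137, 162, 187, 212
n = 68, Σfm = 11991, mean = 176.3382
Σfm² = 2158617
Σf(m − x̄)² = Σfm² − (Σfm)²/n = 2158617 − 11991²/68 = 44145.2206
Population variance = 44145.2206 / 68 = 649.1944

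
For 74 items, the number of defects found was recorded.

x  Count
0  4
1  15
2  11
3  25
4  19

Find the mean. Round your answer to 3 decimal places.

2.541

Values: 0, 1, 2, 3, 4
Σfx = 4×0 + 15×1 + 11×2 + 25×3 + 19×4 = 188
n = Σf = 74
Mean = 188 / 74 = 2.5405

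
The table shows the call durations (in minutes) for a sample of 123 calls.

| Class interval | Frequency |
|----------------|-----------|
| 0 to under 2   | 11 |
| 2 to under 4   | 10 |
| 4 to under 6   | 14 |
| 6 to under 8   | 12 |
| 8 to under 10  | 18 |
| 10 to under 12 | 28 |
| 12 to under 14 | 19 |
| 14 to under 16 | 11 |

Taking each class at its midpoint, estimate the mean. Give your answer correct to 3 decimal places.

Midpoints: 1, 3, 5, 7, 9, 11, 13, 15
Σfm = 11×1 + 10×3 + 14×5 + 12×7 + 18×9 + 28×11 + 19×13 + 11×15 = 1077
n = Σf = 123
Mean = 1077 / 123 = 8.7561

8.756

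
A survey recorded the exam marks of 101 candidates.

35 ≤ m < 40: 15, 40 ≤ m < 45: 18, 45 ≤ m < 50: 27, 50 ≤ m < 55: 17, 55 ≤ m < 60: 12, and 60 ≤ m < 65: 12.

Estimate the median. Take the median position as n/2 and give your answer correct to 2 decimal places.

48.24

Cumulative frequencies: 15, 33, 60, 77, 89, 101
n = 101; position = n/2 = 50.5.
This falls in the class 45 ≤ m < 50: L = 45, F = 33, f = 27, h = 5.
Median ≈ 45 + ((50.5 − 33) / 27) × 5 = 48.2407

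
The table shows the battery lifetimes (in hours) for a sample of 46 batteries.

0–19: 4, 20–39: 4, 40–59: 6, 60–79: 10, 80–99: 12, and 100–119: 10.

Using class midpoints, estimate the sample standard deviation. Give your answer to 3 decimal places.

31.158

Midpoints: 9.5, 29.5, 49.5, 69.5, 89.5, 109.5
n = 46, Σfm = 3317, mean = 72.1087
Σfm² = 282871.5
Σf(m − x̄)² = Σfm² − (Σfm)²/n = 282871.5 − 3317²/46 = 43686.9565
Sample variance = 43686.9565 / 45 = 970.8213
Standard deviation = √970.8213 = 31.1580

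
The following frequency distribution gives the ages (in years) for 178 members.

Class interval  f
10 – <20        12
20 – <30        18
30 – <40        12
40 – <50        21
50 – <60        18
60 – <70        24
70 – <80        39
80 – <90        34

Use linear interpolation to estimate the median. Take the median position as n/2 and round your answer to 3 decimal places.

63.333

Cumulative frequencies: 12, 30, 42, 63, 81, 105, 144, 178
n = 178; position = n/2 = 89.
This falls in the class 60 – <70: L = 60, F = 81, f = 24, h = 10.
Median ≈ 60 + ((89 − 81) / 24) × 10 = 63.3333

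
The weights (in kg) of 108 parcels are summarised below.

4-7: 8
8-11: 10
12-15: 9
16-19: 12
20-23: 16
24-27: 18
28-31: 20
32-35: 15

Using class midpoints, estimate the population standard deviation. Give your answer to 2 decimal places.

8.59

Midpoints: 5.5, 9.5, 13.5, 17.5, 21.5, 25.5, 29.5, 33.5
n = 108, Σfm = 2366, mean = 21.9074
Σfm² = 59799
Σf(m − x̄)² = Σfm² − (Σfm)²/n = 59799 − 2366²/108 = 7966.0741
Population variance = 7966.0741 / 108 = 73.7599
Standard deviation = √73.7599 = 8.5884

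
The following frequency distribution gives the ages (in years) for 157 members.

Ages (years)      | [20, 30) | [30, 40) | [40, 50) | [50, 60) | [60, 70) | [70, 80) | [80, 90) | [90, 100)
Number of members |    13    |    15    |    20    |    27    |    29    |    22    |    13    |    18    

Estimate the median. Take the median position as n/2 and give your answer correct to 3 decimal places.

Cumulative frequencies: 13, 28, 48, 75, 104, 126, 139, 157
n = 157; position = n/2 = 78.5.
This falls in the class [60, 70): L = 60, F = 75, f = 29, h = 10.
Median ≈ 60 + ((78.5 − 75) / 29) × 10 = 61.2069

61.207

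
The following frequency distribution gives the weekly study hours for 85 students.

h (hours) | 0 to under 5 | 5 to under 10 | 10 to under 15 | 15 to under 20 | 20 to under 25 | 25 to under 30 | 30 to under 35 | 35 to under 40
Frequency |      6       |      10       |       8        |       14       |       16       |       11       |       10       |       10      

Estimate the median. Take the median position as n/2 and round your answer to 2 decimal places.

21.41

Cumulative frequencies: 6, 16, 24, 38, 54, 65, 75, 85
n = 85; position = n/2 = 42.5.
This falls in the class 20 to under 25: L = 20, F = 38, f = 16, h = 5.
Median ≈ 20 + ((42.5 − 38) / 16) × 5 = 21.4062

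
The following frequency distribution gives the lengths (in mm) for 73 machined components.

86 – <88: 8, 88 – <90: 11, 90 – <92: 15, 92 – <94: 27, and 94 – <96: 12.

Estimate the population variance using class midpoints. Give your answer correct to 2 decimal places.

6.03

Midpoints: 87, 89, 91, 93, 95
n = 73, Σfm = 6691, mean = 91.6575
Σfm² = 613721
Σf(m − x̄)² = Σfm² − (Σfm)²/n = 613721 − 6691²/73 = 440.4384
Population variance = 440.4384 / 73 = 6.0334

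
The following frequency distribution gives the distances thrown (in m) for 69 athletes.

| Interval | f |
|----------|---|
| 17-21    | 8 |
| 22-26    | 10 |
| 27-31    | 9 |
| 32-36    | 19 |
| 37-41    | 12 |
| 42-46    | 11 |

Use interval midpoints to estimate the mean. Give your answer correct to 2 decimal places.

Midpoints: 19, 24, 29, 34, 39, 44
Σfm = 8×19 + 10×24 + 9×29 + 19×34 + 12×39 + 11×44 = 2251
n = Σf = 69
Mean = 2251 / 69 = 32.6232

32.62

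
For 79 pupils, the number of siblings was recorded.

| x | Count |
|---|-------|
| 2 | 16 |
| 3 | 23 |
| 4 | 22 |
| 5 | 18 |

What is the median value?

4

Cumulative frequencies: 16, 39, 61, 79
n = 79, so the median is the value in position (n+1)/2 = 40.
Position 40 falls at value 4.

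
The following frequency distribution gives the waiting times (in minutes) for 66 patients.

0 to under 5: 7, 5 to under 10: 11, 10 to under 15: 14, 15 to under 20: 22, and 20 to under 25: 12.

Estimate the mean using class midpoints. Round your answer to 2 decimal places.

Midpoints: 2.5, 7.5, 12.5, 17.5, 22.5
Σfm = 7×2.5 + 11×7.5 + 14×12.5 + 22×17.5 + 12×22.5 = 930
n = Σf = 66
Mean = 930 / 66 = 14.0909

14.09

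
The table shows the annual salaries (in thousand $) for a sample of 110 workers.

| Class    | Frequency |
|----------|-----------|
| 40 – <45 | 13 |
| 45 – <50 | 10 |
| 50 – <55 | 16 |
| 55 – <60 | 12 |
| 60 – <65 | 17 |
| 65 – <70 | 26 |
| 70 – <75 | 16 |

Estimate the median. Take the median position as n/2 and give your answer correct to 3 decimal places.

Cumulative frequencies: 13, 23, 39, 51, 68, 94, 110
n = 110; position = n/2 = 55.
This falls in the class 60 – <65: L = 60, F = 51, f = 17, h = 5.
Median ≈ 60 + ((55 − 51) / 17) × 5 = 61.1765

61.176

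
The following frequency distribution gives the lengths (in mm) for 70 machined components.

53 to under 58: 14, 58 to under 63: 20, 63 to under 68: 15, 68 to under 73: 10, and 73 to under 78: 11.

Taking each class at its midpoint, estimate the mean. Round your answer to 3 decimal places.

Midpoints: 55.5, 60.5, 65.5, 70.5, 75.5
Σfm = 14×55.5 + 20×60.5 + 15×65.5 + 10×70.5 + 11×75.5 = 4505
n = Σf = 70
Mean = 4505 / 70 = 64.3571

64.357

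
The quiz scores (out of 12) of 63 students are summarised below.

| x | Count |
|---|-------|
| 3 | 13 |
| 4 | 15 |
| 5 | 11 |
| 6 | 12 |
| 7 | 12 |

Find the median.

5

Cumulative frequencies: 13, 28, 39, 51, 63
n = 63, so the median is the value in position (n+1)/2 = 32.
Position 32 falls at value 5.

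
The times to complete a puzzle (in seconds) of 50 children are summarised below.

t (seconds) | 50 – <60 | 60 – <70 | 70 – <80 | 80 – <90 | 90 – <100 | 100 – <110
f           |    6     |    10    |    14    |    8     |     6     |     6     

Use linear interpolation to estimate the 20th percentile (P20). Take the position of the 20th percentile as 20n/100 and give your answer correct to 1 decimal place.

Cumulative frequencies: 6, 16, 30, 38, 44, 50
n = 50; position = 20n/100 = 10.
This falls in the class 60 – <70: L = 60, F = 6, f = 10, h = 10.
20th percentile ≈ 60 + ((10 − 6) / 10) × 10 = 64.0000

64.0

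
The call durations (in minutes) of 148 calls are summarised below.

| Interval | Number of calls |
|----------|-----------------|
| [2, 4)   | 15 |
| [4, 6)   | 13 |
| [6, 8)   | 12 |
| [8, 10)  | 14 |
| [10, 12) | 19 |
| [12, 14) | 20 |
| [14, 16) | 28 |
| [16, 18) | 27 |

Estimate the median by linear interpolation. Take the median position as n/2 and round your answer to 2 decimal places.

Cumulative frequencies: 15, 28, 40, 54, 73, 93, 121, 148
n = 148; position = n/2 = 74.
This falls in the class [12, 14): L = 12, F = 73, f = 20, h = 2.
Median ≈ 12 + ((74 − 73) / 20) × 2 = 12.1000

12.10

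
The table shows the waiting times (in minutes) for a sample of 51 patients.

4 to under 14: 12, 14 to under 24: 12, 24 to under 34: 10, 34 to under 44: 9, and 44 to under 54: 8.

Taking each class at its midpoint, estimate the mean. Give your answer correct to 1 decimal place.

26.8

Midpoints: 9, 19, 29, 39, 49
Σfm = 12×9 + 12×19 + 10×29 + 9×39 + 8×49 = 1369
n = Σf = 51
Mean = 1369 / 51 = 26.8431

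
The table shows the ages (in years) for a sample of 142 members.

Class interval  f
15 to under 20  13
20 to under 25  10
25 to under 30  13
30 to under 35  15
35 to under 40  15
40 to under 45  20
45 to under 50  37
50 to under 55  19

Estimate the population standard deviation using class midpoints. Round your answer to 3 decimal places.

Midpoints: 17.5, 22.5, 27.5, 32.5, 37.5, 42.5, 47.5, 52.5
n = 142, Σfm = 5465, mean = 38.4859
Σfm² = 227787.5
Σf(m − x̄)² = Σfm² − (Σfm)²/n = 227787.5 − 5465²/142 = 17461.9718
Population variance = 17461.9718 / 142 = 122.9716
Standard deviation = √122.9716 = 11.0893

11.089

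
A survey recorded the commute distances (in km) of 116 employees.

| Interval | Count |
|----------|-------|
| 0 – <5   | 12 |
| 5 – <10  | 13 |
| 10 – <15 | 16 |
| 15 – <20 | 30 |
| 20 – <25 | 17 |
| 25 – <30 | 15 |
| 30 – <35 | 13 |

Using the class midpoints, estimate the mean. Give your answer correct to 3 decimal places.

Midpoints: 2.5, 7.5, 12.5, 17.5, 22.5, 27.5, 32.5
Σfm = 12×2.5 + 13×7.5 + 16×12.5 + 30×17.5 + 17×22.5 + 15×27.5 + 13×32.5 = 2070
n = Σf = 116
Mean = 2070 / 116 = 17.8448

17.845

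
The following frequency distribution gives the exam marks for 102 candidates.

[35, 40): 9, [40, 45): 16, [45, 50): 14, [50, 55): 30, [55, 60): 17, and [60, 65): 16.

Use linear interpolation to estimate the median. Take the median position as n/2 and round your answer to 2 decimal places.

52.00

Cumulative frequencies: 9, 25, 39, 69, 86, 102
n = 102; position = n/2 = 51.
This falls in the class [50, 55): L = 50, F = 39, f = 30, h = 5.
Median ≈ 50 + ((51 − 39) / 30) × 5 = 52.0000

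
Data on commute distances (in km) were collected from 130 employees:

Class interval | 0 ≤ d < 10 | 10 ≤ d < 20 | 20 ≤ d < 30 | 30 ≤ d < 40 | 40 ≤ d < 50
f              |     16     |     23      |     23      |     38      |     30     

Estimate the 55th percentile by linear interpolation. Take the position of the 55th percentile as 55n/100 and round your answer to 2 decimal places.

32.50

Cumulative frequencies: 16, 39, 62, 100, 130
n = 130; position = 55n/100 = 71.5.
This falls in the class 30 ≤ d < 40: L = 30, F = 62, f = 38, h = 10.
55th percentile ≈ 30 + ((71.5 − 62) / 38) × 10 = 32.5000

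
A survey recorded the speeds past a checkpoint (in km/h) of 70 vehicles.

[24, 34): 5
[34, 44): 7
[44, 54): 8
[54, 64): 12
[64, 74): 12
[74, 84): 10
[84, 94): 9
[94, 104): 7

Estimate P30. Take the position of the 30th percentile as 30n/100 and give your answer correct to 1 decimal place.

Cumulative frequencies: 5, 12, 20, 32, 44, 54, 63, 70
n = 70; position = 30n/100 = 21.
This falls in the class [54, 64): L = 54, F = 20, f = 12, h = 10.
30th percentile ≈ 54 + ((21 − 20) / 12) × 10 = 54.8333

54.8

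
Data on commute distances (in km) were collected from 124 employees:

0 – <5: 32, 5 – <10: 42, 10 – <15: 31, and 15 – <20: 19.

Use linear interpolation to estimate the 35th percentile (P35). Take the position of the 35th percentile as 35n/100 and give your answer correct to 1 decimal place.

Cumulative frequencies: 32, 74, 105, 124
n = 124; position = 35n/100 = 43.4.
This falls in the class 5 – <10: L = 5, F = 32, f = 42, h = 5.
35th percentile ≈ 5 + ((43.4 − 32) / 42) × 5 = 6.3571

6.4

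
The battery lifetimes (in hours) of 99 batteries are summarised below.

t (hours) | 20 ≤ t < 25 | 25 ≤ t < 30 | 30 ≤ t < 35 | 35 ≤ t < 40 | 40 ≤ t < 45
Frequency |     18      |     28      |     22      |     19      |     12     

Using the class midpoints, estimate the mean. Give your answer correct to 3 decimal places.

31.439

Midpoints: 22.5, 27.5, 32.5, 37.5, 42.5
Σfm = 18×22.5 + 28×27.5 + 22×32.5 + 19×37.5 + 12×42.5 = 3112.5
n = Σf = 99
Mean = 3112.5 / 99 = 31.4394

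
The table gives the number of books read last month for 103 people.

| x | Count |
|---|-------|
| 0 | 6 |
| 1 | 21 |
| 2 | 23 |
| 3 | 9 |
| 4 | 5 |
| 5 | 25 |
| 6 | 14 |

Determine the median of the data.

3

Cumulative frequencies: 6, 27, 50, 59, 64, 89, 103
n = 103, so the median is the value in position (n+1)/2 = 52.
Position 52 falls at value 3.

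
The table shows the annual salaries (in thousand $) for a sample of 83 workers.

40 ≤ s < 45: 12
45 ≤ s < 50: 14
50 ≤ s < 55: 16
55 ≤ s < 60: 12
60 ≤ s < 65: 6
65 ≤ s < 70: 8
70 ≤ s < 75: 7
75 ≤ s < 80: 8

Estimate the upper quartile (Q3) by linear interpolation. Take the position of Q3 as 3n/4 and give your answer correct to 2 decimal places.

Cumulative frequencies: 12, 26, 42, 54, 60, 68, 75, 83
n = 83; position = 3n/4 = 62.25.
This falls in the class 65 ≤ s < 70: L = 65, F = 60, f = 8, h = 5.
Upper quartile ≈ 65 + ((62.25 − 60) / 8) × 5 = 66.4062

66.41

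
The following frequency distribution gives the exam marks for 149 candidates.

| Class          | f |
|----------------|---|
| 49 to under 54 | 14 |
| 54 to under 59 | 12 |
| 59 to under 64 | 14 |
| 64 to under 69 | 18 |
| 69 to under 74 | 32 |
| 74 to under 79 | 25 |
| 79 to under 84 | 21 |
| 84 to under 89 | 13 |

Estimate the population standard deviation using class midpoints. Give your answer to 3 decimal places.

10.241

Midpoints: 51.5, 56.5, 61.5, 66.5, 71.5, 76.5, 81.5, 86.5
n = 149, Σfm = 10493.5, mean = 70.4262
Σfm² = 754645.25
Σf(m − x̄)² = Σfm² − (Σfm)²/n = 754645.25 − 10493.5²/149 = 15628.1879
Population variance = 15628.1879 / 149 = 104.8872
Standard deviation = √104.8872 = 10.2414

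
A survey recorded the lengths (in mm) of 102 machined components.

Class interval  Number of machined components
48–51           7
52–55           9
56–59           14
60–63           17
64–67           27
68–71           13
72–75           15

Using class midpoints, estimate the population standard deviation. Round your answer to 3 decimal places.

Midpoints: 49.5, 53.5, 57.5, 61.5, 65.5, 69.5, 73.5
n = 102, Σfm = 6453, mean = 63.2647
Σfm² = 413161.5
Σf(m − x̄)² = Σfm² − (Σfm)²/n = 413161.5 − 6453²/102 = 4914.3529
Population variance = 4914.3529 / 102 = 48.1799
Standard deviation = √48.1799 = 6.9412

6.941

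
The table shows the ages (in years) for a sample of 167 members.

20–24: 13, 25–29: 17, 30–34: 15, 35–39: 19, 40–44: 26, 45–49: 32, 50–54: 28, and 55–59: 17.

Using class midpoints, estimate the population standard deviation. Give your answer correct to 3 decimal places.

10.497

Midpoints: 22, 27, 32, 37, 42, 47, 52, 57
n = 167, Σfm = 6949, mean = 41.6108
Σfm² = 307553
Σf(m − x̄)² = Σfm² − (Σfm)²/n = 307553 − 6949²/167 = 18399.7006
Population variance = 18399.7006 / 167 = 110.1778
Standard deviation = √110.1778 = 10.4966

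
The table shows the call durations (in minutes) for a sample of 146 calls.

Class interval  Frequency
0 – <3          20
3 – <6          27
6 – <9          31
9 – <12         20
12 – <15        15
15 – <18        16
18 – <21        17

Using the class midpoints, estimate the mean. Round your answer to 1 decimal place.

9.5

Midpoints: 1.5, 4.5, 7.5, 10.5, 13.5, 16.5, 19.5
Σfm = 20×1.5 + 27×4.5 + 31×7.5 + 20×10.5 + 15×13.5 + 16×16.5 + 17×19.5 = 1392
n = Σf = 146
Mean = 1392 / 146 = 9.5342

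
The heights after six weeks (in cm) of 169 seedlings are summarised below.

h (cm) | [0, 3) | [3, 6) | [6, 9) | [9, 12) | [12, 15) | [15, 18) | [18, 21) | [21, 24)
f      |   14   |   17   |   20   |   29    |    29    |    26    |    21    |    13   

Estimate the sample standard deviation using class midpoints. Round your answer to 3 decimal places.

Midpoints: 1.5, 4.5, 7.5, 10.5, 13.5, 16.5, 19.5, 22.5
n = 169, Σfm = 2074.5, mean = 12.2751
Σfm² = 31628.25
Σf(m − x̄)² = Σfm² − (Σfm)²/n = 31628.25 − 2074.5²/169 = 6163.4556
Sample variance = 6163.4556 / 168 = 36.6872
Standard deviation = √36.6872 = 6.0570

6.057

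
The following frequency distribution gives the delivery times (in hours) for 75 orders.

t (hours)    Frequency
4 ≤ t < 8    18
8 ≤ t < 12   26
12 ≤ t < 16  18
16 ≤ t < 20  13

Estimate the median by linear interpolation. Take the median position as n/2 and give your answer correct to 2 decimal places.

11.00

Cumulative frequencies: 18, 44, 62, 75
n = 75; position = n/2 = 37.5.
This falls in the class 8 ≤ t < 12: L = 8, F = 18, f = 26, h = 4.
Median ≈ 8 + ((37.5 − 18) / 26) × 4 = 11.0000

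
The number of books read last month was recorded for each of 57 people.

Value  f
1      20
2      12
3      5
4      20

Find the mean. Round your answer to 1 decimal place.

2.4

Values: 1, 2, 3, 4
Σfx = 20×1 + 12×2 + 5×3 + 20×4 = 139
n = Σf = 57
Mean = 139 / 57 = 2.4386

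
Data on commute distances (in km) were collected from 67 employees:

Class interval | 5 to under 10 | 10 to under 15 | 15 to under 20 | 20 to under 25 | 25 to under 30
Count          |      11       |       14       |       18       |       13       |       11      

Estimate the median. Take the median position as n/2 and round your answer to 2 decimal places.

Cumulative frequencies: 11, 25, 43, 56, 67
n = 67; position = n/2 = 33.5.
This falls in the class 15 to under 20: L = 15, F = 25, f = 18, h = 5.
Median ≈ 15 + ((33.5 − 25) / 18) × 5 = 17.3611

17.36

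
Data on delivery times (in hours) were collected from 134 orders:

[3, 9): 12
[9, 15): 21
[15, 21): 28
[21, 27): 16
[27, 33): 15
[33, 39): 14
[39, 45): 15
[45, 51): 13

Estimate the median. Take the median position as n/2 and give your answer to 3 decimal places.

23.250

Cumulative frequencies: 12, 33, 61, 77, 92, 106, 121, 134
n = 134; position = n/2 = 67.
This falls in the class [21, 27): L = 21, F = 61, f = 16, h = 6.
Median ≈ 21 + ((67 − 61) / 16) × 6 = 23.2500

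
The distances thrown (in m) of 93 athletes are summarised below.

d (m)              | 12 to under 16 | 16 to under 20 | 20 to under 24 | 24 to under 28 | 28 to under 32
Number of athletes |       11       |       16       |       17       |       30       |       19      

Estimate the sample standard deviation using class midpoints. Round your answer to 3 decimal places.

5.214

Midpoints: 14, 18, 22, 26, 30
n = 93, Σfm = 2166, mean = 23.2903
Σfm² = 52948
Σf(m − x̄)² = Σfm² − (Σfm)²/n = 52948 − 2166²/93 = 2501.1613
Sample variance = 2501.1613 / 92 = 27.1865
Standard deviation = √27.1865 = 5.2141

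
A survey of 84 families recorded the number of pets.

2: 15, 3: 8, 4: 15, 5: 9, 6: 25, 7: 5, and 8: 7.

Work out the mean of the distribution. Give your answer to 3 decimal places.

4.762

Values: 2, 3, 4, 5, 6, 7, 8
Σfx = 15×2 + 8×3 + 15×4 + 9×5 + 25×6 + 5×7 + 7×8 = 400
n = Σf = 84
Mean = 400 / 84 = 4.7619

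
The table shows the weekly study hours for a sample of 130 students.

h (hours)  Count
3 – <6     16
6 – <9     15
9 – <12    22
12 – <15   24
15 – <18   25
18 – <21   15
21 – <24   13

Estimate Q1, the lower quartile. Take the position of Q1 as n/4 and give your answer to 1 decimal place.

9.2

Cumulative frequencies: 16, 31, 53, 77, 102, 117, 130
n = 130; position = n/4 = 32.5.
This falls in the class 9 – <12: L = 9, F = 31, f = 22, h = 3.
Lower quartile ≈ 9 + ((32.5 − 31) / 22) × 3 = 9.2045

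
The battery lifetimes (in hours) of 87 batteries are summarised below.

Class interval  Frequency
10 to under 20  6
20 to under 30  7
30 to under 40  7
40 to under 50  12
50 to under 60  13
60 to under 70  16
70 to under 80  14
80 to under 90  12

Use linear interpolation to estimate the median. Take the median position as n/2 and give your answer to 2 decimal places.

58.85

Cumulative frequencies: 6, 13, 20, 32, 45, 61, 75, 87
n = 87; position = n/2 = 43.5.
This falls in the class 50 to under 60: L = 50, F = 32, f = 13, h = 10.
Median ≈ 50 + ((43.5 − 32) / 13) × 10 = 58.8462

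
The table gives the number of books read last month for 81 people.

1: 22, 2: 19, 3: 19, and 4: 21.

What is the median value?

Cumulative frequencies: 22, 41, 60, 81
n = 81, so the median is the value in position (n+1)/2 = 41.
Position 41 falls at value 2.

2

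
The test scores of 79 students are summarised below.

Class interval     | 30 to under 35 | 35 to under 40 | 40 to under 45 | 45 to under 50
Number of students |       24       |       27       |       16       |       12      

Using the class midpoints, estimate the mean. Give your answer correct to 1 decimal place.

Midpoints: 32.5, 37.5, 42.5, 47.5
Σfm = 24×32.5 + 27×37.5 + 16×42.5 + 12×47.5 = 3042.5
n = Σf = 79
Mean = 3042.5 / 79 = 38.5127

38.5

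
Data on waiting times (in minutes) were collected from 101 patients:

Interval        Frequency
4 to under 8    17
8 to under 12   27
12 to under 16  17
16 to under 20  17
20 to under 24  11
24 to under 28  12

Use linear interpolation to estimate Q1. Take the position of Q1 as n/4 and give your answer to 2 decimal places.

9.22

Cumulative frequencies: 17, 44, 61, 78, 89, 101
n = 101; position = n/4 = 25.25.
This falls in the class 8 to under 12: L = 8, F = 17, f = 27, h = 4.
Lower quartile ≈ 8 + ((25.25 − 17) / 27) × 4 = 9.2222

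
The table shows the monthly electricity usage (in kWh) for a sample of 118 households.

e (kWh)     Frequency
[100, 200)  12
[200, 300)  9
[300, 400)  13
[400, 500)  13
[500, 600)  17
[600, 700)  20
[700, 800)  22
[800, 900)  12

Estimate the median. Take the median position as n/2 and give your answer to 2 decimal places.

570.59

Cumulative frequencies: 12, 21, 34, 47, 64, 84, 106, 118
n = 118; position = n/2 = 59.
This falls in the class [500, 600): L = 500, F = 47, f = 17, h = 100.
Median ≈ 500 + ((59 − 47) / 17) × 100 = 570.5882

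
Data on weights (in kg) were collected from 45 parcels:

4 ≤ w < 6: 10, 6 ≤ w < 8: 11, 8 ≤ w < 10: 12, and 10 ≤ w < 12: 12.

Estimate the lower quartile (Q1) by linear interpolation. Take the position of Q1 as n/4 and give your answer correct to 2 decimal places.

Cumulative frequencies: 10, 21, 33, 45
n = 45; position = n/4 = 11.25.
This falls in the class 6 ≤ w < 8: L = 6, F = 10, f = 11, h = 2.
Lower quartile ≈ 6 + ((11.25 − 10) / 11) × 2 = 6.2273

6.23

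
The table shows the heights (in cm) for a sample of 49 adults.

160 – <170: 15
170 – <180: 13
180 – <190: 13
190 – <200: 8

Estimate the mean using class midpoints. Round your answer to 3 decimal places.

Midpoints: 165, 175, 185, 195
Σfm = 15×165 + 13×175 + 13×185 + 8×195 = 8715
n = Σf = 49
Mean = 8715 / 49 = 177.8571

177.857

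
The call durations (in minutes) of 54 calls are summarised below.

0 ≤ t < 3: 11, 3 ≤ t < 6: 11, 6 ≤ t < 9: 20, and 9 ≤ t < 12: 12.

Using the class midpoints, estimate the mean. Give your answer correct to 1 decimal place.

Midpoints: 1.5, 4.5, 7.5, 10.5
Σfm = 11×1.5 + 11×4.5 + 20×7.5 + 12×10.5 = 342
n = Σf = 54
Mean = 342 / 54 = 6.3333

6.3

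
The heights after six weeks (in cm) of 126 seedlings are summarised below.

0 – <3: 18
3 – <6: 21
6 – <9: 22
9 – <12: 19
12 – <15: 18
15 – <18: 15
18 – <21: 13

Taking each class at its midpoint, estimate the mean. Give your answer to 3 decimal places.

9.762

Midpoints: 1.5, 4.5, 7.5, 10.5, 13.5, 16.5, 19.5
Σfm = 18×1.5 + 21×4.5 + 22×7.5 + 19×10.5 + 18×13.5 + 15×16.5 + 13×19.5 = 1230
n = Σf = 126
Mean = 1230 / 126 = 9.7619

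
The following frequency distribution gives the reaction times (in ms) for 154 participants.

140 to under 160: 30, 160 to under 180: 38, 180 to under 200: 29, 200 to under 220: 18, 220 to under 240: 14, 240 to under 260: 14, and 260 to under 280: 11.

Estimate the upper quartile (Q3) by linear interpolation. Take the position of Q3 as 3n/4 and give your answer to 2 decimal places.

Cumulative frequencies: 30, 68, 97, 115, 129, 143, 154
n = 154; position = 3n/4 = 115.5.
This falls in the class 220 to under 240: L = 220, F = 115, f = 14, h = 20.
Upper quartile ≈ 220 + ((115.5 − 115) / 14) × 20 = 220.7143

220.71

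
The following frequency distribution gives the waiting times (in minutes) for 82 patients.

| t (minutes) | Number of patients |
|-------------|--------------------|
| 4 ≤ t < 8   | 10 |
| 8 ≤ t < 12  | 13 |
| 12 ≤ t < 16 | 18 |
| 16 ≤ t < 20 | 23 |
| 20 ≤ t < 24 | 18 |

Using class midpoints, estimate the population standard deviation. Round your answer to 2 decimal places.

Midpoints: 6, 10, 14, 18, 22
n = 82, Σfm = 1252, mean = 15.2683
Σfm² = 21352
Σf(m − x̄)² = Σfm² − (Σfm)²/n = 21352 − 1252²/82 = 2236.0976
Population variance = 2236.0976 / 82 = 27.2695
Standard deviation = √27.2695 = 5.2220

5.22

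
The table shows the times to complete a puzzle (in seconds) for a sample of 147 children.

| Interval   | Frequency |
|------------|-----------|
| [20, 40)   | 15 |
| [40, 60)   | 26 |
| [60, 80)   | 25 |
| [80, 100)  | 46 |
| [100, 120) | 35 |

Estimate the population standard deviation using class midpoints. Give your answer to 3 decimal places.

25.952

Midpoints: 30, 50, 70, 90, 110
n = 147, Σfm = 11490, mean = 78.1633
Σfm² = 997100
Σf(m − x̄)² = Σfm² − (Σfm)²/n = 997100 − 11490²/147 = 99004.0816
Population variance = 99004.0816 / 147 = 673.4972
Standard deviation = √673.4972 = 25.9518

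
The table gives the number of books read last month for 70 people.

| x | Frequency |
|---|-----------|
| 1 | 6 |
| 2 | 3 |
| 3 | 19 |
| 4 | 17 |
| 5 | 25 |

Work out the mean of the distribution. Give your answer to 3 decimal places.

Values: 1, 2, 3, 4, 5
Σfx = 6×1 + 3×2 + 19×3 + 17×4 + 25×5 = 262
n = Σf = 70
Mean = 262 / 70 = 3.7429

3.743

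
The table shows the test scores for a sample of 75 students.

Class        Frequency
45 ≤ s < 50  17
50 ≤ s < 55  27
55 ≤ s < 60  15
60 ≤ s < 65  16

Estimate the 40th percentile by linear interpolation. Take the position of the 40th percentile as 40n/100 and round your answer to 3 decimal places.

Cumulative frequencies: 17, 44, 59, 75
n = 75; position = 40n/100 = 30.
This falls in the class 50 ≤ s < 55: L = 50, F = 17, f = 27, h = 5.
40th percentile ≈ 50 + ((30 − 17) / 27) × 5 = 52.4074

52.407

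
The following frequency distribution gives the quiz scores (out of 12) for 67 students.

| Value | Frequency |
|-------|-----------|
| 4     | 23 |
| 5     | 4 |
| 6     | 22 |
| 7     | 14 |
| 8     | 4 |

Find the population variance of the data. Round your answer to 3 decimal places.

Values: 4, 5, 6, 7, 8
n = 67, Σfx = 374, mean = 5.5821
Σfx² = 2202
Σf(x − x̄)² = Σfx² − (Σfx)²/n = 2202 − 374²/67 = 114.2985
Population variance = 114.2985 / 67 = 1.7059

1.706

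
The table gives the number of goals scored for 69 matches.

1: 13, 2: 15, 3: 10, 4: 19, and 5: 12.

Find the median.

Cumulative frequencies: 13, 28, 38, 57, 69
n = 69, so the median is the value in position (n+1)/2 = 35.
Position 35 falls at value 3.

3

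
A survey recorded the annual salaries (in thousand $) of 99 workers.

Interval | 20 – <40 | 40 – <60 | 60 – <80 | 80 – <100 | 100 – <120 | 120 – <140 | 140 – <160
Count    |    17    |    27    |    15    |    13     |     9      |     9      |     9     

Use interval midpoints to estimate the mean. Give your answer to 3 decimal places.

Midpoints: 30, 50, 70, 90, 110, 130, 150
Σfm = 17×30 + 27×50 + 15×70 + 13×90 + 9×110 + 9×130 + 9×150 = 7590
n = Σf = 99
Mean = 7590 / 99 = 76.6667

76.667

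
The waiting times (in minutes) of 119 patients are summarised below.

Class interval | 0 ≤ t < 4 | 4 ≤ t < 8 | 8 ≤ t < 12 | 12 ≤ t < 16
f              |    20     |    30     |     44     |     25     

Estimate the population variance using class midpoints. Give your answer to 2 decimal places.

15.86

Midpoints: 2, 6, 10, 14
n = 119, Σfm = 1010, mean = 8.4874
Σfm² = 10460
Σf(m − x̄)² = Σfm² − (Σfm)²/n = 10460 − 1010²/119 = 1887.7311
Population variance = 1887.7311 / 119 = 15.8633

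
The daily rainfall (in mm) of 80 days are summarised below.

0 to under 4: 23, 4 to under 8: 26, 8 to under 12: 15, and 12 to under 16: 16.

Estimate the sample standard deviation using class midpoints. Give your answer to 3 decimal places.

4.382

Midpoints: 2, 6, 10, 14
n = 80, Σfm = 576, mean = 7.2000
Σfm² = 5664
Σf(m − x̄)² = Σfm² − (Σfm)²/n = 5664 − 576²/80 = 1516.8000
Sample variance = 1516.8000 / 79 = 19.2000
Standard deviation = √19.2000 = 4.3818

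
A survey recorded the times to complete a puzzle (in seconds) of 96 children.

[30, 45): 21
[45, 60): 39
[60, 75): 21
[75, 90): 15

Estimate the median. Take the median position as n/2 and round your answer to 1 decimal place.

Cumulative frequencies: 21, 60, 81, 96
n = 96; position = n/2 = 48.
This falls in the class [45, 60): L = 45, F = 21, f = 39, h = 15.
Median ≈ 45 + ((48 − 21) / 39) × 15 = 55.3846

55.4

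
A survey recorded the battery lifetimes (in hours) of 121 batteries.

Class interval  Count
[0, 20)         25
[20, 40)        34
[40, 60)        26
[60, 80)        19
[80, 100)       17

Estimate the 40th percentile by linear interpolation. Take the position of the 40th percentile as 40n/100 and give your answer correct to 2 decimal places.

Cumulative frequencies: 25, 59, 85, 104, 121
n = 121; position = 40n/100 = 48.4.
This falls in the class [20, 40): L = 20, F = 25, f = 34, h = 20.
40th percentile ≈ 20 + ((48.4 − 25) / 34) × 20 = 33.7647

33.76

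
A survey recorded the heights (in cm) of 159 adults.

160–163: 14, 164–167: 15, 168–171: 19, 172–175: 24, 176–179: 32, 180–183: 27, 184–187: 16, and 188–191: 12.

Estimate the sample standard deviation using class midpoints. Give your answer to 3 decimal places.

7.980

Midpoints: 161.5, 165.5, 169.5, 173.5, 177.5, 181.5, 185.5, 189.5
n = 159, Σfm = 27950.5, mean = 175.7893
Σfm² = 4923461.75
Σf(m − x̄)² = Σfm² − (Σfm)²/n = 4923461.75 − 27950.5²/159 = 10062.6918
Sample variance = 10062.6918 / 158 = 63.6879
Standard deviation = √63.6879 = 7.9805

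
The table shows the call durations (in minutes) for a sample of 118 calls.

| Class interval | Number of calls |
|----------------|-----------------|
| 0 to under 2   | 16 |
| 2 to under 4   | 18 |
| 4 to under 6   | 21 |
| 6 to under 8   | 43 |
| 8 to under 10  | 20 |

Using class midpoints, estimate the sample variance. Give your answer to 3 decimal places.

Midpoints: 1, 3, 5, 7, 9
n = 118, Σfm = 656, mean = 5.5593
Σfm² = 4430
Σf(m − x̄)² = Σfm² − (Σfm)²/n = 4430 − 656²/118 = 783.0847
Sample variance = 783.0847 / 117 = 6.6930

6.693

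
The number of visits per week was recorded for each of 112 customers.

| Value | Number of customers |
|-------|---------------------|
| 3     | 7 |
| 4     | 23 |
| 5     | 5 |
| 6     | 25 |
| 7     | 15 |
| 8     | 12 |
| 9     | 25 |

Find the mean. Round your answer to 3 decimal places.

Values: 3, 4, 5, 6, 7, 8, 9
Σfx = 7×3 + 23×4 + 5×5 + 25×6 + 15×7 + 12×8 + 25×9 = 714
n = Σf = 112
Mean = 714 / 112 = 6.3750

6.375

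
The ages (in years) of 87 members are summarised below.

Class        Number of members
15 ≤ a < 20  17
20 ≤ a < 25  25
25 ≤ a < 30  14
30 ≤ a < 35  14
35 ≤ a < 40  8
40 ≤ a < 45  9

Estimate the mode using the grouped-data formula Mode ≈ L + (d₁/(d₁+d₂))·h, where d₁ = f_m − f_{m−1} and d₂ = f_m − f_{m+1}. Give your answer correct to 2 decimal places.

22.11

Modal class: 20 ≤ a < 25 (highest frequency 25).
d₁ = 25 − 17 = 8, d₂ = 25 − 14 = 11
Mode ≈ 20 + (8/(8+11)) × 5 = 20 + 2.1053 = 22.1053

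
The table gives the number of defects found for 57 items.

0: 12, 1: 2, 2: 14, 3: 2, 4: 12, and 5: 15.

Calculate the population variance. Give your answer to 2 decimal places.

Values: 0, 1, 2, 3, 4, 5
n = 57, Σfx = 159, mean = 2.7895
Σfx² = 643
Σf(x − x̄)² = Σfx² − (Σfx)²/n = 643 − 159²/57 = 199.4737
Population variance = 199.4737 / 57 = 3.4995

3.50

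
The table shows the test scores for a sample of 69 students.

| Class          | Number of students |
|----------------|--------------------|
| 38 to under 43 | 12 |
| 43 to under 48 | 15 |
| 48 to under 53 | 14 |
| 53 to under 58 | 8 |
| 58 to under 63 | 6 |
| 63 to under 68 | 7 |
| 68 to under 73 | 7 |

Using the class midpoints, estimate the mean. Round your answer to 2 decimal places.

52.67

Midpoints: 40.5, 45.5, 50.5, 55.5, 60.5, 65.5, 70.5
Σfm = 12×40.5 + 15×45.5 + 14×50.5 + 8×55.5 + 6×60.5 + 7×65.5 + 7×70.5 = 3634.5
n = Σf = 69
Mean = 3634.5 / 69 = 52.6739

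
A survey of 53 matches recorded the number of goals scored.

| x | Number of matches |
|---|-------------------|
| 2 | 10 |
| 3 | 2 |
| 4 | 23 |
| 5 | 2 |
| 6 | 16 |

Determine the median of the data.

4

Cumulative frequencies: 10, 12, 35, 37, 53
n = 53, so the median is the value in position (n+1)/2 = 27.
Position 27 falls at value 4.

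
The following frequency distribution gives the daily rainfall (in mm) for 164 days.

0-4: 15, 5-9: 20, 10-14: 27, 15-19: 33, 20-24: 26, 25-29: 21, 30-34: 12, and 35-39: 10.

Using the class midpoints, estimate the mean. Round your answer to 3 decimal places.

17.976

Midpoints: 2, 7, 12, 17, 22, 27, 32, 37
Σfm = 15×2 + 20×7 + 27×12 + 33×17 + 26×22 + 21×27 + 12×32 + 10×37 = 2948
n = Σf = 164
Mean = 2948 / 164 = 17.9756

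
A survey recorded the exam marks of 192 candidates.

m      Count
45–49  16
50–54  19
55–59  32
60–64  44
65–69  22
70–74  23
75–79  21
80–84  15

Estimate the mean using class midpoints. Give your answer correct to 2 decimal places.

63.90

Midpoints: 47, 52, 57, 62, 67, 72, 77, 82
Σfm = 16×47 + 19×52 + 32×57 + 44×62 + 22×67 + 23×72 + 21×77 + 15×82 = 12269
n = Σf = 192
Mean = 12269 / 192 = 63.9010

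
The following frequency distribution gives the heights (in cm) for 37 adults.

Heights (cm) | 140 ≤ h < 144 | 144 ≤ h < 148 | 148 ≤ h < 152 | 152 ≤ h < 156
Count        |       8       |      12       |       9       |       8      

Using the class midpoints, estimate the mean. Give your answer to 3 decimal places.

147.838

Midpoints: 142, 146, 150, 154
Σfm = 8×142 + 12×146 + 9×150 + 8×154 = 5470
n = Σf = 37
Mean = 5470 / 37 = 147.8378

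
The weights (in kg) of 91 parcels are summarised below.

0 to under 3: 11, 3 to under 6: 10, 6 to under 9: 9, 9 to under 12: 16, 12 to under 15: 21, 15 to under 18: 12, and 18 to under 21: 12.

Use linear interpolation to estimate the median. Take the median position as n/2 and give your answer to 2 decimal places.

11.91

Cumulative frequencies: 11, 21, 30, 46, 67, 79, 91
n = 91; position = n/2 = 45.5.
This falls in the class 9 to under 12: L = 9, F = 30, f = 16, h = 3.
Median ≈ 9 + ((45.5 − 30) / 16) × 3 = 11.9062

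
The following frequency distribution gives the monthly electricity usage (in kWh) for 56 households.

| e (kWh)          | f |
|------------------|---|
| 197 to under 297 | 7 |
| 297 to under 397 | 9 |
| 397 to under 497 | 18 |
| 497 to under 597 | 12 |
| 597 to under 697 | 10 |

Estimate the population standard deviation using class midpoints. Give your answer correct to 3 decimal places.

Midpoints: 247, 347, 447, 547, 647
n = 56, Σfm = 25932, mean = 463.0714
Σfm² = 12883904
Σf(m − x̄)² = Σfm² − (Σfm)²/n = 12883904 − 25932²/56 = 875535.7143
Population variance = 875535.7143 / 56 = 15634.5663
Standard deviation = √15634.5663 = 125.0383

125.038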